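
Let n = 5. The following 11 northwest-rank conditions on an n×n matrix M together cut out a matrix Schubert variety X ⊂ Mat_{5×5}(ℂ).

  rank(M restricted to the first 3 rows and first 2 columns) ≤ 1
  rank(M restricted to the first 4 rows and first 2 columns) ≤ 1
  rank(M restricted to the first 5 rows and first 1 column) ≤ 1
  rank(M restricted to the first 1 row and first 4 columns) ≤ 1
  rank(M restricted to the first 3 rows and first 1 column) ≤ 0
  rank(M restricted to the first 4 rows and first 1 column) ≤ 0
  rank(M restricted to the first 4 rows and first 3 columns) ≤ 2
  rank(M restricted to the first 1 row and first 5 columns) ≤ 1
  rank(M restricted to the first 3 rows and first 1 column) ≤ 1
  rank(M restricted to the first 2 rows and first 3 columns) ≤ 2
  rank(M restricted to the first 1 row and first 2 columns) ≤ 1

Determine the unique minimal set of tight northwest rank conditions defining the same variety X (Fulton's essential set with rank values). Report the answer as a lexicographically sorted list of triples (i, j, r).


Propagating the 11 rank bounds to every northwest block:

  row 1: 0 | 1 | 1 | 1 | 1
  row 2: 0 | 1 | 2 | 2 | 2
  row 3: 0 | 1 | 2 | 3 | 3
  row 4: 0 | 1 | 2 | 3 | 4
  row 5: 1 | 2 | 3 | 4 | 5

so w = (2, 3, 4, 5, 1).

Rothe diagram D(w) (4 cells), 1 SE-corner (essential condition):

[(4, 1, 0)]


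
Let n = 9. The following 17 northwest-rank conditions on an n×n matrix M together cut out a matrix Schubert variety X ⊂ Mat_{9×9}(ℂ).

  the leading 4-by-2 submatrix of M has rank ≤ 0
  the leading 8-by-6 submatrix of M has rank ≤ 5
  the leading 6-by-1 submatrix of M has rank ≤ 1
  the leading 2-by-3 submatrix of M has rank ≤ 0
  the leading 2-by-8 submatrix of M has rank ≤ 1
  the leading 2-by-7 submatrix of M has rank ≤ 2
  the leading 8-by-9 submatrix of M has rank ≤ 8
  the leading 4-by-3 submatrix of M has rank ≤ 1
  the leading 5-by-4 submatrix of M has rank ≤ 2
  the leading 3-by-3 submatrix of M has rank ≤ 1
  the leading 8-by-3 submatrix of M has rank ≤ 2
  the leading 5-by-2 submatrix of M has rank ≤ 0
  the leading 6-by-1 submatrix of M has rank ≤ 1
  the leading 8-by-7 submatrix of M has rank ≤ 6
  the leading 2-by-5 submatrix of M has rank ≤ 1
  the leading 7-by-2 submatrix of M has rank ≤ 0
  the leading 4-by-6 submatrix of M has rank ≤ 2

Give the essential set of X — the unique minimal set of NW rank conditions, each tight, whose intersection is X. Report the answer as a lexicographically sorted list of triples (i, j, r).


Propagating the 17 rank bounds to every northwest block:

  row 1: 0  0  0  1  1  1  1  1  1
  row 2: 0  0  0  1  1  1  1  1  2
  row 3: 0  0  1  2  2  2  2  2  3
  row 4: 0  0  1  2  2  2  3  3  4
  row 5: 0  0  1  2  3  3  4  4  5
  row 6: 0  0  1  2  3  4  5  5  6
  row 7: 0  0  1  2  3  4  5  6  7
  row 8: 1  1  2  3  4  5  6  7  8
  row 9: 1  2  3  4  5  6  7  8  9

second differences of R give the permutation w = (4, 9, 3, 7, 5, 6, 8, 1, 2).

Fulton essential set (4 of the 22 Rothe cells):

[(2, 3, 0), (2, 8, 1), (4, 6, 2), (7, 2, 0)]


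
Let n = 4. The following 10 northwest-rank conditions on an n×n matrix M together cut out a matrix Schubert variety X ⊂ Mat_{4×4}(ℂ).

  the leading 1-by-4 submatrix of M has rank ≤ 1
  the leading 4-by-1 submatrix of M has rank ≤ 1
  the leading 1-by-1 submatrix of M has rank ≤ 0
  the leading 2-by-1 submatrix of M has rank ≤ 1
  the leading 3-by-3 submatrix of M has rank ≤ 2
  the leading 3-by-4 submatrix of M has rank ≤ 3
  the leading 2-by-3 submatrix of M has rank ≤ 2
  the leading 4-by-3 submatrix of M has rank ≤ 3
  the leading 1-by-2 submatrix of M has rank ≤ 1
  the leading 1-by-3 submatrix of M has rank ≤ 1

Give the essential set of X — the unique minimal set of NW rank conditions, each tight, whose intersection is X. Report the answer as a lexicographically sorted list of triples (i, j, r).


Computing R[i][j] = min implied NW-rank bound (n=4, 10 conditions):

  0 1 1 1
  1 2 2 2
  1 2 2 3
  1 2 3 4

the unique w with this rank table is (2, 1, 4, 3).

D(w) has 2 cells with 2 SE-corners; essential set:

[(1, 1, 0), (3, 3, 2)]


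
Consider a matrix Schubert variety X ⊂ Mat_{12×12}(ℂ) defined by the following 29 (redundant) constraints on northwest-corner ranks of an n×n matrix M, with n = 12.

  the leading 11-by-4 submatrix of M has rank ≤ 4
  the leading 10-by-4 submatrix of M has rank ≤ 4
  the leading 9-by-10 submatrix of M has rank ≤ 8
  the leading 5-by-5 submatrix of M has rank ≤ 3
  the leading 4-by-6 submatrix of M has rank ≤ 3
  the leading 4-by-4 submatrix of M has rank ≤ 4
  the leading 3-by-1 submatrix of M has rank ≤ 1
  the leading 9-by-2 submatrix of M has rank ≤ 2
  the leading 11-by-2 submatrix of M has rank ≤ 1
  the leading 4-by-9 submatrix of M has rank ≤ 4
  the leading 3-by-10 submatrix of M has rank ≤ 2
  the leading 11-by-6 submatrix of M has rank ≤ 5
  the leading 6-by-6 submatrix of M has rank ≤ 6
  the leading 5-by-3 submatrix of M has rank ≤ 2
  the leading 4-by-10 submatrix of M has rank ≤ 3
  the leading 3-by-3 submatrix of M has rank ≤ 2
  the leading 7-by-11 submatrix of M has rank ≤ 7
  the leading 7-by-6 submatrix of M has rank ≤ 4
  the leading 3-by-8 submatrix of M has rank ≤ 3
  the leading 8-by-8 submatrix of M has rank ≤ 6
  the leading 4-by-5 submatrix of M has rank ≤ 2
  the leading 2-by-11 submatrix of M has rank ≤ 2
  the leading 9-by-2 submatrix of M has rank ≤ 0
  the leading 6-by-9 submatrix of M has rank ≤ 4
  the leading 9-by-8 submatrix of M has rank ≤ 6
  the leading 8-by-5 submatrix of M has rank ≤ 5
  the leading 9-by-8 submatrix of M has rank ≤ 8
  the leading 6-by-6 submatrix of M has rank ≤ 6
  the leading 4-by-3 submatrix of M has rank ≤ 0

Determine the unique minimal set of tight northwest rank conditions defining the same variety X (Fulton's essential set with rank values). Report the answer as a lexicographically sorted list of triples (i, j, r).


Computing R[i][j] = min implied NW-rank bound (n=12, 29 conditions):

  i=1: 0, 0, 0, 1, 1, 1, 1, 1, 1, 1, 1, 1
  i=2: 0, 0, 0, 1, 2, 2, 2, 2, 2, 2, 2, 2
  i=3: 0, 0, 0, 1, 2, 2, 2, 2, 2, 2, 3, 3
  i=4: 0, 0, 0, 1, 2, 3, 3, 3, 3, 3, 4, 4
  i=5: 0, 0, 1, 2, 3, 4, 4, 4, 4, 4, 5, 5
  i=6: 0, 0, 1, 2, 3, 4, 4, 4, 4, 5, 6, 6
  i=7: 0, 0, 1, 2, 3, 4, 5, 5, 5, 6, 7, 7
  i=8: 0, 0, 1, 2, 3, 4, 5, 6, 6, 7, 8, 8
  i=9: 0, 0, 1, 2, 3, 4, 5, 6, 7, 8, 9, 9
  i=10: 1, 1, 2, 3, 4, 5, 6, 7, 8, 9, 10, 10
  i=11: 1, 1, 2, 3, 4, 5, 6, 7, 8, 9, 10, 11
  i=12: 1, 2, 3, 4, 5, 6, 7, 8, 9, 10, 11, 12

hence w(1..12) = (4, 5, 11, 6, 3, 10, 7, 8, 9, 1, 12, 2).

Fulton essential set (5 of the 31 Rothe cells):

[(3, 10, 2), (4, 3, 0), (6, 9, 4), (9, 2, 0), (11, 2, 1)]


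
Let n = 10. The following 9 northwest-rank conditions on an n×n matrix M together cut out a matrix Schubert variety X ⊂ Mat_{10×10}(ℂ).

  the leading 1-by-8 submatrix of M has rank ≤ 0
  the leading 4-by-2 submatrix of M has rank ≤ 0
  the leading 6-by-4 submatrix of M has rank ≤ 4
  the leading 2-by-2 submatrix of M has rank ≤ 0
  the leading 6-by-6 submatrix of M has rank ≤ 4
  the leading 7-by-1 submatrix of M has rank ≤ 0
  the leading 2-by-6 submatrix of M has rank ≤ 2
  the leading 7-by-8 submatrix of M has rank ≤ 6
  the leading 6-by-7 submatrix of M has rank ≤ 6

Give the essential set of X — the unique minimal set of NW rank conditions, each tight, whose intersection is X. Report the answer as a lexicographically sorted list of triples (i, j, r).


Propagating the 9 rank bounds to every northwest block:

  R[1]: 0  0  0  0  0  0  0  0  1  1
  R[2]: 0  0  1  1  1  1  1  1  2  2
  R[3]: 0  0  1  2  2  2  2  2  3  3
  R[4]: 0  0  1  2  3  3  3  3  4  4
  R[5]: 0  1  2  3  4  4  4  4  5  5
  R[6]: 0  1  2  3  4  4  5  5  6  6
  R[7]: 0  1  2  3  4  5  6  6  7  7
  R[8]: 1  2  3  4  5  6  7  7  8  8
  R[9]: 1  2  3  4  5  6  7  8  9  9
  R[10]: 1  2  3  4  5  6  7  8  9  10

second differences of R give the permutation w = (9, 3, 4, 5, 2, 7, 6, 1, 8, 10).

Fulton essential set (4 of the 18 Rothe cells):

[(1, 8, 0), (4, 2, 0), (6, 6, 4), (7, 1, 0)]


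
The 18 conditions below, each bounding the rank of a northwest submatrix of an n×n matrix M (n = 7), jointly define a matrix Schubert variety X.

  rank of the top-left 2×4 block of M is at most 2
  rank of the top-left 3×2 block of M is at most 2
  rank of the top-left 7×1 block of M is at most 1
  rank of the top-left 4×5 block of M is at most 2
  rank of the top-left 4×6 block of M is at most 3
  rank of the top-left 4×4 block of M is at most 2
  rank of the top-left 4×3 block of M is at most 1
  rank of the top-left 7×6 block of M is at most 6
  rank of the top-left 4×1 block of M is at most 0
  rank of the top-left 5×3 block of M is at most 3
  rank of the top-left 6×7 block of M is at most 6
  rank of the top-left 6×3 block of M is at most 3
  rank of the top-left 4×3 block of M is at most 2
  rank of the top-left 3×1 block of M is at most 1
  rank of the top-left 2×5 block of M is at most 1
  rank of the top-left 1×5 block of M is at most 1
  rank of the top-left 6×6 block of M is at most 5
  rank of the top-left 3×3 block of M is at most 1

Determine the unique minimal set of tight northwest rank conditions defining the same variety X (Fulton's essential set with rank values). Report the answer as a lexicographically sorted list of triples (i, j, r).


Recovering R(i,j) via the rank-extension bound from the 18 conditions:

  row 1: 0 | 1 | 1 | 1 | 1 | 1 | 1
  row 2: 0 | 1 | 1 | 1 | 1 | 2 | 2
  row 3: 0 | 1 | 1 | 2 | 2 | 3 | 3
  row 4: 0 | 1 | 1 | 2 | 2 | 3 | 4
  row 5: 1 | 2 | 2 | 3 | 3 | 4 | 5
  row 6: 1 | 2 | 3 | 4 | 4 | 5 | 6
  row 7: 1 | 2 | 3 | 4 | 5 | 6 | 7

so w = (2, 6, 4, 7, 1, 3, 5).

Fulton essential set (4 of the 10 Rothe cells):

[(2, 5, 1), (4, 1, 0), (4, 3, 1), (4, 5, 2)]


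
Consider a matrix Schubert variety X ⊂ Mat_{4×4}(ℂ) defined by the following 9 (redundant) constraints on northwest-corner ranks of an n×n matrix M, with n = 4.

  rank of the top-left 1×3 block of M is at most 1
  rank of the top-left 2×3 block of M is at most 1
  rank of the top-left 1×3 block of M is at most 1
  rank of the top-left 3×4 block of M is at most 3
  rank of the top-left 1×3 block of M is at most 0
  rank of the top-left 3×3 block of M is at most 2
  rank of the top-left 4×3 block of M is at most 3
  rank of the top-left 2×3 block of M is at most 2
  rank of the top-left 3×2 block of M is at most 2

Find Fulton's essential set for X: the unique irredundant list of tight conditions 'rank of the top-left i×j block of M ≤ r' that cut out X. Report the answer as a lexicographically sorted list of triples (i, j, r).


Propagating the 9 rank bounds to every northwest block:

  R[1]: 0, 0, 0, 1
  R[2]: 1, 1, 1, 2
  R[3]: 1, 2, 2, 3
  R[4]: 1, 2, 3, 4

the unique w with this rank table is (4, 1, 2, 3).

Fulton essential set (1 of the 3 Rothe cells):

[(1, 3, 0)]


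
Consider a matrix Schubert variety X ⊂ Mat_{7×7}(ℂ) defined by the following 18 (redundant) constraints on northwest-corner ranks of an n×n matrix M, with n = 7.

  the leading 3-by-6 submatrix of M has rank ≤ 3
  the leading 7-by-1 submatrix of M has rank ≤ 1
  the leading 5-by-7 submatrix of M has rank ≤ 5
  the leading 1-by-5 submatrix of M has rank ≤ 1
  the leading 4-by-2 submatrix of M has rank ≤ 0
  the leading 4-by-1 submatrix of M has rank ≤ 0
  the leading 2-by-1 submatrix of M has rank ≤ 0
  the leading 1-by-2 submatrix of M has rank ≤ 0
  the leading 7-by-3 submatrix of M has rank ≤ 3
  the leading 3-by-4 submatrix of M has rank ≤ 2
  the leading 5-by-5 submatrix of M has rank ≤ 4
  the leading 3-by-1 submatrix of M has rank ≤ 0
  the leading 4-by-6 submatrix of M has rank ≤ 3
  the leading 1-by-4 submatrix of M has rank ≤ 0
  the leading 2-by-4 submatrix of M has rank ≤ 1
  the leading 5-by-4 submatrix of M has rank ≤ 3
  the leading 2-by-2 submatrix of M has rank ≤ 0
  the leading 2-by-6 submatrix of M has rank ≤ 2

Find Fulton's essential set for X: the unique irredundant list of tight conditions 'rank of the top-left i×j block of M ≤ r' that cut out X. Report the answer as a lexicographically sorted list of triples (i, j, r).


Computing R[i][j] = min implied NW-rank bound (n=7, 18 conditions):

  row 1: 0, 0, 0, 0, 1, 1, 1
  row 2: 0, 0, 1, 1, 2, 2, 2
  row 3: 0, 0, 1, 2, 3, 3, 3
  row 4: 0, 0, 1, 2, 3, 3, 4
  row 5: 1, 1, 2, 3, 4, 4, 5
  row 6: 1, 2, 3, 4, 5, 5, 6
  row 7: 1, 2, 3, 4, 5, 6, 7

hence w(1..7) = (5, 3, 4, 7, 1, 2, 6).

ℓ(w)=11; the 3 essential cells (i,j,r):

[(1, 4, 0), (4, 2, 0), (4, 6, 3)]


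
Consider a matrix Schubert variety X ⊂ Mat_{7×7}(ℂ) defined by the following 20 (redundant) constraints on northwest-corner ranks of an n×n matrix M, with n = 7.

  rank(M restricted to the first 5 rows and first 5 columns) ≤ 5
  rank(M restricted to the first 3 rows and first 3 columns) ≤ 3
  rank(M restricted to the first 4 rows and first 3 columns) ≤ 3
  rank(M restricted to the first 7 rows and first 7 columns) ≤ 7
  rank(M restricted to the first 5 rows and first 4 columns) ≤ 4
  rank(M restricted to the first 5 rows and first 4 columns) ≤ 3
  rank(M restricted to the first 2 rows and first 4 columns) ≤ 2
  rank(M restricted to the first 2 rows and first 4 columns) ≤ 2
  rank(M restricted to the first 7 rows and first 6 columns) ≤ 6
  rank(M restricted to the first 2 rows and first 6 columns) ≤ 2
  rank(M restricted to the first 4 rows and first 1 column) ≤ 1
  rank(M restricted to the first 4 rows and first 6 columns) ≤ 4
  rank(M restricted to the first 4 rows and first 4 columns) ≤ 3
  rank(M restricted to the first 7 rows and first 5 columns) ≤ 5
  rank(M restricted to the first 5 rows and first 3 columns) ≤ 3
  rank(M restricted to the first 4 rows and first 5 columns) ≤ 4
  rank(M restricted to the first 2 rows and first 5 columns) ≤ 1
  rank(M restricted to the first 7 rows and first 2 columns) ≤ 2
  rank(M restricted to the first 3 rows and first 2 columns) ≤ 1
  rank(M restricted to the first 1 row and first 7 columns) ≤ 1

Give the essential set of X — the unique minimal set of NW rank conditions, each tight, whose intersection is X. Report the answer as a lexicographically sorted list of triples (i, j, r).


Propagating the 20 rank bounds to every northwest block:

  i=1: 1, 1, 1, 1, 1, 1, 1
  i=2: 1, 1, 1, 1, 1, 2, 2
  i=3: 1, 1, 2, 2, 2, 3, 3
  i=4: 1, 2, 3, 3, 3, 4, 4
  i=5: 1, 2, 3, 3, 4, 5, 5
  i=6: 1, 2, 3, 4, 5, 6, 6
  i=7: 1, 2, 3, 4, 5, 6, 7

giving w = (1, 6, 3, 2, 5, 4, 7) via Δ²R.

Fulton essential set (3 of the 6 Rothe cells):

[(2, 5, 1), (3, 2, 1), (5, 4, 3)]


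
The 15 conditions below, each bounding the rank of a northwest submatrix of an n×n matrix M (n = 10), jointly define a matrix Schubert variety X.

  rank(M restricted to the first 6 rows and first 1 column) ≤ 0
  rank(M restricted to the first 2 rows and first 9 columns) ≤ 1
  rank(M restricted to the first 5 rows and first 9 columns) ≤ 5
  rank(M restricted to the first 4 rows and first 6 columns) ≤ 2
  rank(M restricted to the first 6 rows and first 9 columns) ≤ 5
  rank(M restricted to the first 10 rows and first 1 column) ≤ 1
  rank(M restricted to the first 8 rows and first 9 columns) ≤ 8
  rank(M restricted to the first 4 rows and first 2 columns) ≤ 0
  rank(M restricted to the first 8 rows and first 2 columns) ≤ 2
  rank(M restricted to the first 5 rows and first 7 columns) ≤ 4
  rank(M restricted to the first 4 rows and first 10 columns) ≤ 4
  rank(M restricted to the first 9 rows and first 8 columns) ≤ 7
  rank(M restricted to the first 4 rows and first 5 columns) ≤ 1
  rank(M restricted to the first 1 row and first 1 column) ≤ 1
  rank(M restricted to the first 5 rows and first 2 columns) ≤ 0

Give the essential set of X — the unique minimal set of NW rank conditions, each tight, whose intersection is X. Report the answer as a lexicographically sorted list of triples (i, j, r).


Propagating the 15 rank bounds to every northwest block:

  0 | 0 | 1 | 1 | 1 | 1 | 1 | 1 | 1 | 1
  0 | 0 | 1 | 1 | 1 | 1 | 1 | 1 | 1 | 2
  0 | 0 | 1 | 1 | 1 | 2 | 2 | 2 | 2 | 3
  0 | 0 | 1 | 1 | 1 | 2 | 3 | 3 | 3 | 4
  0 | 0 | 1 | 2 | 2 | 3 | 4 | 4 | 4 | 5
  0 | 1 | 2 | 3 | 3 | 4 | 5 | 5 | 5 | 6
  1 | 2 | 3 | 4 | 4 | 5 | 6 | 6 | 6 | 7
  1 | 2 | 3 | 4 | 5 | 6 | 7 | 7 | 7 | 8
  1 | 2 | 3 | 4 | 5 | 6 | 7 | 7 | 8 | 9
  1 | 2 | 3 | 4 | 5 | 6 | 7 | 8 | 9 | 10

so w = (3, 10, 6, 7, 4, 2, 1, 5, 9, 8).

|D(w)|=22, |Ess(w)|=5:

[(2, 9, 1), (4, 5, 1), (5, 2, 0), (6, 1, 0), (9, 8, 7)]


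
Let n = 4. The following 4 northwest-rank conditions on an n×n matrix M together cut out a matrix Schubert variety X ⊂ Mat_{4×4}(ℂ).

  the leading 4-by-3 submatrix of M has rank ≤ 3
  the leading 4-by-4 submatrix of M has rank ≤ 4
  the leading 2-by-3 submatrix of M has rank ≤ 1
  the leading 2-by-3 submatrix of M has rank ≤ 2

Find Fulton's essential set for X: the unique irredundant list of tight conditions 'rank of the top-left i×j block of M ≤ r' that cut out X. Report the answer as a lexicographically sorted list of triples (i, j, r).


Rank table r_w(4×4) implied by the 4 constraints:

  1 | 1 | 1 | 1
  1 | 1 | 1 | 2
  1 | 2 | 2 | 3
  1 | 2 | 3 | 4

hence w(1..4) = (1, 4, 2, 3).

D(w) has 2 cells with 1 SE-corner; essential set:

[(2, 3, 1)]


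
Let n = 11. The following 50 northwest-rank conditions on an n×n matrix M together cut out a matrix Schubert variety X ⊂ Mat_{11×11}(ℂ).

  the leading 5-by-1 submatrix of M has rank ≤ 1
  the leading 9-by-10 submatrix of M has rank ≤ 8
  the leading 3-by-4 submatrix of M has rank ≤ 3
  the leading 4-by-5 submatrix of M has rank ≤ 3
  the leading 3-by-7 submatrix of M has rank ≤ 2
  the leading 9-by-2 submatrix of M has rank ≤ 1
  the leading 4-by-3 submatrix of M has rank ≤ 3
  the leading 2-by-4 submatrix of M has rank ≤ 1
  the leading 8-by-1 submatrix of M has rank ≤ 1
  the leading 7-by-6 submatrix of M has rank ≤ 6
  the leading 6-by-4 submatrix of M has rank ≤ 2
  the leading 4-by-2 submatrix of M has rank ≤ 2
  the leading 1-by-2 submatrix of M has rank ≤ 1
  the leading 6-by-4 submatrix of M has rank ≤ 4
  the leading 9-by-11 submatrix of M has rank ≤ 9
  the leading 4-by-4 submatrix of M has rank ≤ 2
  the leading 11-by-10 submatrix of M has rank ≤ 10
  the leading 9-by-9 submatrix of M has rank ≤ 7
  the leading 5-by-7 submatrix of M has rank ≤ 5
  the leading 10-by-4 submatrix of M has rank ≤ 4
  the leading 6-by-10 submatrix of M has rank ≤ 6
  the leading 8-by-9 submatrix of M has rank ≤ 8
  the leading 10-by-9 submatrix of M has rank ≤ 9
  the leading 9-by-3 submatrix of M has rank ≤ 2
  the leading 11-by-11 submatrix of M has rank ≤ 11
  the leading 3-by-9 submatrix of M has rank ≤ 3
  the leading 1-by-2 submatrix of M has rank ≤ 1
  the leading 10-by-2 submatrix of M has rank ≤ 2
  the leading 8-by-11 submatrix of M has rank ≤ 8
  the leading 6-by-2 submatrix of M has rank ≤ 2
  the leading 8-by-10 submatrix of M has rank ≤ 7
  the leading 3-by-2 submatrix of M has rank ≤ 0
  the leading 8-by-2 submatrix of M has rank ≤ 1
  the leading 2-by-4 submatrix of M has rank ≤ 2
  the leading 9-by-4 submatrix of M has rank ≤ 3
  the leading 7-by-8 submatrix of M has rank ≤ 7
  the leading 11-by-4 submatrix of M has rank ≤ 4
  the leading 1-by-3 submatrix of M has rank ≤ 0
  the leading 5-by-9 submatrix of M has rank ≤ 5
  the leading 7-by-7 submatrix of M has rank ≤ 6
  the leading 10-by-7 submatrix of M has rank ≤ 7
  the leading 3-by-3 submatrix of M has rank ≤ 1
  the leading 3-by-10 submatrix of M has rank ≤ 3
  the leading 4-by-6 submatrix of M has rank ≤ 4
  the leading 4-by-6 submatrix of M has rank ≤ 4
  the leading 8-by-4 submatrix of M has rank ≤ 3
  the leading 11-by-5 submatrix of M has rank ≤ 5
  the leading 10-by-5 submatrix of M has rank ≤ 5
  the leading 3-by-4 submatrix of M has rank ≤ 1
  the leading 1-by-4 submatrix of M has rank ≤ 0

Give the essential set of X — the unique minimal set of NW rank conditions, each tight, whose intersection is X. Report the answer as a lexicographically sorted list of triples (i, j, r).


Recovering R(i,j) via the rank-extension bound from the 50 conditions:

  R[1]: 0  0  0  0  1  1  1  1  1  1  1
  R[2]: 0  0  1  1  2  2  2  2  2  2  2
  R[3]: 0  0  1  1  2  2  2  3  3  3  3
  R[4]: 1  1  2  2  3  3  3  4  4  4  4
  R[5]: 1  1  2  2  3  4  4  5  5  5  5
  R[6]: 1  1  2  2  3  4  5  6  6  6  6
  R[7]: 1  1  2  3  4  5  6  7  7  7  7
  R[8]: 1  1  2  3  4  5  6  7  7  7  8
  R[9]: 1  1  2  3  4  5  6  7  7  8  9
  R[10]: 1  2  3  4  5  6  7  8  8  9  10
  R[11]: 1  2  3  4  5  6  7  8  9  10  11

hence w(1..11) = (5, 3, 8, 1, 6, 7, 4, 11, 10, 2, 9).

Rothe diagram D(w) (21 cells), 8 SE-corners (essential conditions):

[(1, 4, 0), (3, 2, 0), (3, 4, 1), (3, 7, 2), (6, 4, 2), (8, 10, 7), (9, 2, 1), (9, 9, 7)]


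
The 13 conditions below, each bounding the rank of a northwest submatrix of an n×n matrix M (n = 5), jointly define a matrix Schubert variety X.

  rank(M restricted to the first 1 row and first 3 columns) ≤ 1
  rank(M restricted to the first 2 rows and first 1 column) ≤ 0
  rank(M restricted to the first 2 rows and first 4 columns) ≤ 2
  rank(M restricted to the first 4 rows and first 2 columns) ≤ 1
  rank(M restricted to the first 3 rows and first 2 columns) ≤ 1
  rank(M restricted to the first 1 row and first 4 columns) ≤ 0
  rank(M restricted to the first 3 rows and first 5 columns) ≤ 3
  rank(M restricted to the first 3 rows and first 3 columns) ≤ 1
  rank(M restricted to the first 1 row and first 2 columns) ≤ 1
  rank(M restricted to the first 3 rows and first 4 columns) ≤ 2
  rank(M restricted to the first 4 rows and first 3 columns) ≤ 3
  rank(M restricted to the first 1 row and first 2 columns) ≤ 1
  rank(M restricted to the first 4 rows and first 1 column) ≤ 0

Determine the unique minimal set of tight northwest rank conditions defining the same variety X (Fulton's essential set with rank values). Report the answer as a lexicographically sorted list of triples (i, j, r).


Propagating the 13 rank bounds to every northwest block:

  0  0  0  0  1
  0  1  1  1  2
  0  1  1  2  3
  0  1  2  3  4
  1  2  3  4  5

hence w(1..5) = (5, 2, 4, 3, 1).

Fulton essential set (3 of the 8 Rothe cells):

[(1, 4, 0), (3, 3, 1), (4, 1, 0)]


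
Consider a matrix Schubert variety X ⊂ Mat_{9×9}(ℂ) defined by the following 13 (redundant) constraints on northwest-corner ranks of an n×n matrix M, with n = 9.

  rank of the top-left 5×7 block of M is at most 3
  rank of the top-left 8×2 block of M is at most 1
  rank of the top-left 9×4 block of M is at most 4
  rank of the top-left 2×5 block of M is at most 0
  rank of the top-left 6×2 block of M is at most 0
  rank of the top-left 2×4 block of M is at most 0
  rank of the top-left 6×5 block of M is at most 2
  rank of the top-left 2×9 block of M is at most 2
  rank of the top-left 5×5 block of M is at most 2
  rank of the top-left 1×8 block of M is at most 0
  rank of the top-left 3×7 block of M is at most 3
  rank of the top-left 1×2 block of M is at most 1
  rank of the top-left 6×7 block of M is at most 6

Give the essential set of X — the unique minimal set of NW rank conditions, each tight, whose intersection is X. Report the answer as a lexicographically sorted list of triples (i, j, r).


Recovering R(i,j) via the rank-extension bound from the 13 conditions:

  i=1: 0 | 0 | 0 | 0 | 0 | 0 | 0 | 0 | 1
  i=2: 0 | 0 | 0 | 0 | 0 | 1 | 1 | 1 | 2
  i=3: 0 | 0 | 1 | 1 | 1 | 2 | 2 | 2 | 3
  i=4: 0 | 0 | 1 | 2 | 2 | 3 | 3 | 3 | 4
  i=5: 0 | 0 | 1 | 2 | 2 | 3 | 3 | 4 | 5
  i=6: 0 | 0 | 1 | 2 | 2 | 3 | 4 | 5 | 6
  i=7: 1 | 1 | 2 | 3 | 3 | 4 | 5 | 6 | 7
  i=8: 1 | 1 | 2 | 3 | 4 | 5 | 6 | 7 | 8
  i=9: 1 | 2 | 3 | 4 | 5 | 6 | 7 | 8 | 9

the unique w with this rank table is (9, 6, 3, 4, 8, 7, 1, 5, 2).

6 SE-corners of the 25-cell Rothe diagram give Ess(w):

[(1, 8, 0), (2, 5, 0), (5, 7, 3), (6, 2, 0), (6, 5, 2), (8, 2, 1)]


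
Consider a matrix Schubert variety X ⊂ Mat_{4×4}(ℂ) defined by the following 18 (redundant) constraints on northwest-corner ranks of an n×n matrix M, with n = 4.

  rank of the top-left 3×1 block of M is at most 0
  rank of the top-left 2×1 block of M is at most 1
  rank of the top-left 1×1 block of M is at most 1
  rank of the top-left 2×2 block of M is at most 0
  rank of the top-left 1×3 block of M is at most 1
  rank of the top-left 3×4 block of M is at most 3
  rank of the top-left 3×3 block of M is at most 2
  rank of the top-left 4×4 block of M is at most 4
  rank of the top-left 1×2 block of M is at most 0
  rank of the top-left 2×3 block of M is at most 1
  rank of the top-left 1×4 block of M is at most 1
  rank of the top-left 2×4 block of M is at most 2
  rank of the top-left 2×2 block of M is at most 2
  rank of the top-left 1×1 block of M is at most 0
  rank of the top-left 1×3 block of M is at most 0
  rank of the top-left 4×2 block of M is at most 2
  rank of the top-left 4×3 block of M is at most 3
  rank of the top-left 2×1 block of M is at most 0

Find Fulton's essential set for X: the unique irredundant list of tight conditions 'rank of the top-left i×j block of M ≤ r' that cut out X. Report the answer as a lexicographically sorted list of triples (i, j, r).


Rank table r_w(4×4) implied by the 18 constraints:

  i=1: 0 | 0 | 0 | 1
  i=2: 0 | 0 | 1 | 2
  i=3: 0 | 1 | 2 | 3
  i=4: 1 | 2 | 3 | 4

hence w(1..4) = (4, 3, 2, 1).

|D(w)|=6, |Ess(w)|=3:

[(1, 3, 0), (2, 2, 0), (3, 1, 0)]


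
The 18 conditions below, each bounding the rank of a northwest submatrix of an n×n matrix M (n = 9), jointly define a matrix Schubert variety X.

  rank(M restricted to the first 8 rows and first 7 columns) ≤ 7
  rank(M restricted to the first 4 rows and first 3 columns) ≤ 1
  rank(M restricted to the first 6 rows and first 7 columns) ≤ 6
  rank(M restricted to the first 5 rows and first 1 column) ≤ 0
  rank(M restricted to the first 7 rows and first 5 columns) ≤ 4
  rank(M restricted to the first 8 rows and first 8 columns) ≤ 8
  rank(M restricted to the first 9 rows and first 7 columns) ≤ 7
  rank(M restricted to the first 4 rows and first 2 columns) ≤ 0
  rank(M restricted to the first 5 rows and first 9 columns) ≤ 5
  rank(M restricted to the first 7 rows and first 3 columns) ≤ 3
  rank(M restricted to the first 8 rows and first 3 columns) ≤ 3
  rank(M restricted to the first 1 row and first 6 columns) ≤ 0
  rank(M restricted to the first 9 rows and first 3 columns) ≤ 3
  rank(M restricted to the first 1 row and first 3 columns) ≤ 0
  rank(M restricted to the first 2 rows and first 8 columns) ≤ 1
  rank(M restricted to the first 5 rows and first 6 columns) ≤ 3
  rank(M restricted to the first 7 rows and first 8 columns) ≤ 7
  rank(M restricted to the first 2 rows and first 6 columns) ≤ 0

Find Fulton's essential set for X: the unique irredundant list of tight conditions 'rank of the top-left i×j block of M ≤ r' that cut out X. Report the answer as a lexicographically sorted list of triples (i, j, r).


Rank table r_w(9×9) implied by the 18 constraints:

  0 0 0 0 0 0 1 1 1
  0 0 0 0 0 0 1 1 2
  0 0 1 1 1 1 2 2 3
  0 0 1 2 2 2 3 3 4
  0 1 2 3 3 3 4 4 5
  1 2 3 4 4 4 5 5 6
  1 2 3 4 4 5 6 6 7
  1 2 3 4 5 6 7 7 8
  1 2 3 4 5 6 7 8 9

reading off 1-entries of Δ²R: w = (7, 9, 3, 4, 2, 1, 6, 5, 8).

Rothe diagram D(w) (19 cells), 5 SE-corners (essential conditions):

[(2, 6, 0), (2, 8, 1), (4, 2, 0), (5, 1, 0), (7, 5, 4)]


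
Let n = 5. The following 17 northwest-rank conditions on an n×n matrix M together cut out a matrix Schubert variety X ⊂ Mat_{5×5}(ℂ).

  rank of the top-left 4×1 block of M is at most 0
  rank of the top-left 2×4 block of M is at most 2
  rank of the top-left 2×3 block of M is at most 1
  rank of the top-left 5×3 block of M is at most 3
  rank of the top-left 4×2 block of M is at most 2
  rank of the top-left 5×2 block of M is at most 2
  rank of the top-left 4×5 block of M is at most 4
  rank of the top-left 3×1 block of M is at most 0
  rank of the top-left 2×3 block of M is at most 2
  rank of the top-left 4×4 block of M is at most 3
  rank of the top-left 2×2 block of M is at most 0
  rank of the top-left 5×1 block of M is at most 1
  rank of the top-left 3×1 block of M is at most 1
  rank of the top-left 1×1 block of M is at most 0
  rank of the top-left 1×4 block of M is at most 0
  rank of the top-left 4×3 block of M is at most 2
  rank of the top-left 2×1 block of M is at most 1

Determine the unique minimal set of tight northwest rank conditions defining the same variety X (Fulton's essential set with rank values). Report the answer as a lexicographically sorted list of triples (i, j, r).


Recovering R(i,j) via the rank-extension bound from the 17 conditions:

  R[1]: 0, 0, 0, 0, 1
  R[2]: 0, 0, 1, 1, 2
  R[3]: 0, 1, 2, 2, 3
  R[4]: 0, 1, 2, 3, 4
  R[5]: 1, 2, 3, 4, 5

hence w(1..5) = (5, 3, 2, 4, 1).

ℓ(w)=8; the 3 essential cells (i,j,r):

[(1, 4, 0), (2, 2, 0), (4, 1, 0)]


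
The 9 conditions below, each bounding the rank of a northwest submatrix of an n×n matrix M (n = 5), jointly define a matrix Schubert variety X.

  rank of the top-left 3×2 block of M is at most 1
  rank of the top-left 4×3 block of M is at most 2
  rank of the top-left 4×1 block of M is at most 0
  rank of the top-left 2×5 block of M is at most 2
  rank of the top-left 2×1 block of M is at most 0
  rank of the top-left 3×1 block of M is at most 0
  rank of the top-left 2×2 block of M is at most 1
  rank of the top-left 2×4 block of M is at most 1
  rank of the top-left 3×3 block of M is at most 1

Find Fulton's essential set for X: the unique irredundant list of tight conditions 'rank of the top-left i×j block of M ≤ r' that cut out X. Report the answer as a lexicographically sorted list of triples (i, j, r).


Recovering R(i,j) via the rank-extension bound from the 9 conditions:

  0 | 1 | 1 | 1 | 1
  0 | 1 | 1 | 1 | 2
  0 | 1 | 1 | 2 | 3
  0 | 1 | 2 | 3 | 4
  1 | 2 | 3 | 4 | 5

second differences of R give the permutation w = (2, 5, 4, 3, 1).

|D(w)|=7, |Ess(w)|=3:

[(2, 4, 1), (3, 3, 1), (4, 1, 0)]


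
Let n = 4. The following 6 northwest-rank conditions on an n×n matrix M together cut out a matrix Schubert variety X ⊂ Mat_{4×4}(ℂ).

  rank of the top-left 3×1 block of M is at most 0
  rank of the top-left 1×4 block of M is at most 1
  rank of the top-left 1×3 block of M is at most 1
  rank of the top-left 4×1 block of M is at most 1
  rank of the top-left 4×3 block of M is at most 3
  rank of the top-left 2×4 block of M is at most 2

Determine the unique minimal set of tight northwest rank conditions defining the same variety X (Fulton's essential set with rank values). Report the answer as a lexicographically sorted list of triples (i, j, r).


Computing R[i][j] = min implied NW-rank bound (n=4, 6 conditions):

  R[1]: 0, 1, 1, 1
  R[2]: 0, 1, 2, 2
  R[3]: 0, 1, 2, 3
  R[4]: 1, 2, 3, 4

so w = (2, 3, 4, 1).

D(w) has 3 cells with 1 SE-corner; essential set:

[(3, 1, 0)]


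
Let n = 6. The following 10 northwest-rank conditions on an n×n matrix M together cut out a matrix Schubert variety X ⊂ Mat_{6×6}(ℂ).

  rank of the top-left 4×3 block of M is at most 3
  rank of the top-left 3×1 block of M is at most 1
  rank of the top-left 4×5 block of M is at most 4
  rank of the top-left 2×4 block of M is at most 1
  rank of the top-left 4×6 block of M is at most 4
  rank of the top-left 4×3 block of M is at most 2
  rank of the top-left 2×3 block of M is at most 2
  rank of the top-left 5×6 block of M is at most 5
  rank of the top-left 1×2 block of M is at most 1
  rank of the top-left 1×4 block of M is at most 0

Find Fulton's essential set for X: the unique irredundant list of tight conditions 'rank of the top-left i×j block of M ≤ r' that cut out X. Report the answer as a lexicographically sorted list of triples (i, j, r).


Propagating the 10 rank bounds to every northwest block:

  0  0  0  0  1  1
  1  1  1  1  2  2
  1  2  2  2  3  3
  1  2  2  3  4  4
  1  2  3  4  5  5
  1  2  3  4  5  6

giving w = (5, 1, 2, 4, 3, 6) via Δ²R.

|D(w)|=5, |Ess(w)|=2:

[(1, 4, 0), (4, 3, 2)]


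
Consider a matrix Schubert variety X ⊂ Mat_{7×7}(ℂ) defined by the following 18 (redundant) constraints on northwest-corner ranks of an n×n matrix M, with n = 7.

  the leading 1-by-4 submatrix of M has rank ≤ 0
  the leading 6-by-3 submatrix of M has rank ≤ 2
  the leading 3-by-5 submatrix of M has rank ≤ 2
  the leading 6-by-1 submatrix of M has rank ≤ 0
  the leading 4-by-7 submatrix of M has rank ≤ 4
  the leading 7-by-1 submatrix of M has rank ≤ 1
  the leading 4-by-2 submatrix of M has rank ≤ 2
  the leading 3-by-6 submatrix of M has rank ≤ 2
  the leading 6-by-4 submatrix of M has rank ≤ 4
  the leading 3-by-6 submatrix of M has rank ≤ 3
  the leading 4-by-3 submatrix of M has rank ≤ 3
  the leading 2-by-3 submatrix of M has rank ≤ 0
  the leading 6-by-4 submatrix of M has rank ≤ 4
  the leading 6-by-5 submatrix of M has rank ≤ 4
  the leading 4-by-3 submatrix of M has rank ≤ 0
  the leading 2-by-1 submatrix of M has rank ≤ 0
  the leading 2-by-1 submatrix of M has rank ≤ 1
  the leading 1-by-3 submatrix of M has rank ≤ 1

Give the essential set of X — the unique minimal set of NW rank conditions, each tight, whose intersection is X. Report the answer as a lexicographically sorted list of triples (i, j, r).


Rank table r_w(7×7) implied by the 18 constraints:

  row 1: 0 0 0 0 1 1 1
  row 2: 0 0 0 1 2 2 2
  row 3: 0 0 0 1 2 2 3
  row 4: 0 0 0 1 2 3 4
  row 5: 0 1 1 2 3 4 5
  row 6: 0 1 2 3 4 5 6
  row 7: 1 2 3 4 5 6 7

reading off 1-entries of Δ²R: w = (5, 4, 7, 6, 2, 3, 1).

D(w) has 16 cells with 4 SE-corners; essential set:

[(1, 4, 0), (3, 6, 2), (4, 3, 0), (6, 1, 0)]


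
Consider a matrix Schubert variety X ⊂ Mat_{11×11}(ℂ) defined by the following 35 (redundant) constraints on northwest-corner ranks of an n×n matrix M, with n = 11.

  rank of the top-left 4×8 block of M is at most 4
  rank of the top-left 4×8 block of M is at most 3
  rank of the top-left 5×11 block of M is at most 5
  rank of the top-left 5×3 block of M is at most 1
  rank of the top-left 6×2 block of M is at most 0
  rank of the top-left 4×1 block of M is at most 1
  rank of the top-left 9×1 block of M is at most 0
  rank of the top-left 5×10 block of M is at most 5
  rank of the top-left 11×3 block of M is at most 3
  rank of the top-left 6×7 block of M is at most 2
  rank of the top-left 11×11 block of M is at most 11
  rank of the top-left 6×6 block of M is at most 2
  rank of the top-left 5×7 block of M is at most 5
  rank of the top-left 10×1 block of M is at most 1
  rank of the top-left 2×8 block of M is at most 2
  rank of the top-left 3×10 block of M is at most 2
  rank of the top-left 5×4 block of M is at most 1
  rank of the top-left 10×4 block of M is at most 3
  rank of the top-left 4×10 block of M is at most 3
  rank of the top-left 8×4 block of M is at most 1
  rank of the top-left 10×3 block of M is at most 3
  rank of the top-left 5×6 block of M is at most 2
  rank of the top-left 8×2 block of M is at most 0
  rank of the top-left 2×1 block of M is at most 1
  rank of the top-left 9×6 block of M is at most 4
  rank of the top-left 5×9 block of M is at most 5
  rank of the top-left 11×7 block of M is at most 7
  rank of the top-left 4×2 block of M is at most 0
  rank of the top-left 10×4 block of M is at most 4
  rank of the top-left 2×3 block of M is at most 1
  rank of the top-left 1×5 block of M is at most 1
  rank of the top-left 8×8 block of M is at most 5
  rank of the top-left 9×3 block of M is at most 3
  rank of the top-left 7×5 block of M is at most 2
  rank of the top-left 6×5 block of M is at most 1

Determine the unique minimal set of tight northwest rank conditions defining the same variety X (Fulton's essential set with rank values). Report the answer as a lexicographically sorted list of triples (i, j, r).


The tightest implied rank at each (i,j), from the 35 conditions:

  i=1: 0, 0, 1, 1, 1, 1, 1, 1, 1, 1, 1
  i=2: 0, 0, 1, 1, 1, 2, 2, 2, 2, 2, 2
  i=3: 0, 0, 1, 1, 1, 2, 2, 2, 2, 2, 3
  i=4: 0, 0, 1, 1, 1, 2, 2, 3, 3, 3, 4
  i=5: 0, 0, 1, 1, 1, 2, 2, 3, 4, 4, 5
  i=6: 0, 0, 1, 1, 1, 2, 2, 3, 4, 5, 6
  i=7: 0, 0, 1, 1, 2, 3, 3, 4, 5, 6, 7
  i=8: 0, 0, 1, 1, 2, 3, 4, 5, 6, 7, 8
  i=9: 0, 1, 2, 2, 3, 4, 5, 6, 7, 8, 9
  i=10: 1, 2, 3, 3, 4, 5, 6, 7, 8, 9, 10
  i=11: 1, 2, 3, 4, 5, 6, 7, 8, 9, 10, 11

the unique w with this rank table is (3, 6, 11, 8, 9, 10, 5, 7, 2, 1, 4).

D(w) has 36 cells with 6 SE-corners; essential set:

[(3, 10, 2), (6, 5, 1), (6, 7, 2), (8, 2, 0), (8, 4, 1), (9, 1, 0)]


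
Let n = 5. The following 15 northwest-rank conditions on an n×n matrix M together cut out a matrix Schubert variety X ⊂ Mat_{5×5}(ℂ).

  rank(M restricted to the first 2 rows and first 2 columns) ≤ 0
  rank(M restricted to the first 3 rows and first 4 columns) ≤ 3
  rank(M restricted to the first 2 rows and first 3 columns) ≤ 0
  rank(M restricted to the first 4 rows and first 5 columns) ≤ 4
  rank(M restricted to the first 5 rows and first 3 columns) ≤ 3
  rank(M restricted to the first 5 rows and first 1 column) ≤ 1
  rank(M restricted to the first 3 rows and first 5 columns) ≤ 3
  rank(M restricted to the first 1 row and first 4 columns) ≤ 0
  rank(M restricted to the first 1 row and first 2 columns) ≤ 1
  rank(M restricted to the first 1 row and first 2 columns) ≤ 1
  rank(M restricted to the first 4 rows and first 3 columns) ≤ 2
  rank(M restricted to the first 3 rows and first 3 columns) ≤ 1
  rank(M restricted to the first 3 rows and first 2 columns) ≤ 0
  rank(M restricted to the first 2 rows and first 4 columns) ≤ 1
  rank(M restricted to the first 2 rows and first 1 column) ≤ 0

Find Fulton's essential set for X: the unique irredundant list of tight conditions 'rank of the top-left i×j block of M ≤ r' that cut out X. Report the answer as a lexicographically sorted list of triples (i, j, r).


Recovering R(i,j) via the rank-extension bound from the 15 conditions:

  R[1]: 0 0 0 0 1
  R[2]: 0 0 0 1 2
  R[3]: 0 0 1 2 3
  R[4]: 1 1 2 3 4
  R[5]: 1 2 3 4 5

reading off 1-entries of Δ²R: w = (5, 4, 3, 1, 2).

ℓ(w)=9; the 3 essential cells (i,j,r):

[(1, 4, 0), (2, 3, 0), (3, 2, 0)]


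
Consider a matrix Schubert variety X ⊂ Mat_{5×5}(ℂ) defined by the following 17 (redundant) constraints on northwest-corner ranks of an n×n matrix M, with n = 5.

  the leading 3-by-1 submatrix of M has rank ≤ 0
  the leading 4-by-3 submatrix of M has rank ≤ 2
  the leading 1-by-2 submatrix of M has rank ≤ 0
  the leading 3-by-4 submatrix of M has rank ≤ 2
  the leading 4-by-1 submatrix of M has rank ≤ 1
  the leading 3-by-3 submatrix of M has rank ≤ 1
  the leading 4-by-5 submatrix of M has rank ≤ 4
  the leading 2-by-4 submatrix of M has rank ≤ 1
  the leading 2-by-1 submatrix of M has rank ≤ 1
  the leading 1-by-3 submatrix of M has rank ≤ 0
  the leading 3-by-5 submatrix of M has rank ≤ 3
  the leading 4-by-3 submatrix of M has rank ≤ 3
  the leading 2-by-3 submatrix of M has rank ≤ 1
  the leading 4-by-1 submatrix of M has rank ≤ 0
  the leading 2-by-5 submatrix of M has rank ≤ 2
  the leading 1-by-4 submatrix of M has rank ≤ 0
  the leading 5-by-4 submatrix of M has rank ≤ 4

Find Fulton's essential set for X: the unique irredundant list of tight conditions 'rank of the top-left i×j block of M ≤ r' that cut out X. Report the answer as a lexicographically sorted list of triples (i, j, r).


Rank table r_w(5×5) implied by the 17 constraints:

  i=1: 0  0  0  0  1
  i=2: 0  1  1  1  2
  i=3: 0  1  1  2  3
  i=4: 0  1  2  3  4
  i=5: 1  2  3  4  5

second differences of R give the permutation w = (5, 2, 4, 3, 1).

Fulton essential set (3 of the 8 Rothe cells):

[(1, 4, 0), (3, 3, 1), (4, 1, 0)]


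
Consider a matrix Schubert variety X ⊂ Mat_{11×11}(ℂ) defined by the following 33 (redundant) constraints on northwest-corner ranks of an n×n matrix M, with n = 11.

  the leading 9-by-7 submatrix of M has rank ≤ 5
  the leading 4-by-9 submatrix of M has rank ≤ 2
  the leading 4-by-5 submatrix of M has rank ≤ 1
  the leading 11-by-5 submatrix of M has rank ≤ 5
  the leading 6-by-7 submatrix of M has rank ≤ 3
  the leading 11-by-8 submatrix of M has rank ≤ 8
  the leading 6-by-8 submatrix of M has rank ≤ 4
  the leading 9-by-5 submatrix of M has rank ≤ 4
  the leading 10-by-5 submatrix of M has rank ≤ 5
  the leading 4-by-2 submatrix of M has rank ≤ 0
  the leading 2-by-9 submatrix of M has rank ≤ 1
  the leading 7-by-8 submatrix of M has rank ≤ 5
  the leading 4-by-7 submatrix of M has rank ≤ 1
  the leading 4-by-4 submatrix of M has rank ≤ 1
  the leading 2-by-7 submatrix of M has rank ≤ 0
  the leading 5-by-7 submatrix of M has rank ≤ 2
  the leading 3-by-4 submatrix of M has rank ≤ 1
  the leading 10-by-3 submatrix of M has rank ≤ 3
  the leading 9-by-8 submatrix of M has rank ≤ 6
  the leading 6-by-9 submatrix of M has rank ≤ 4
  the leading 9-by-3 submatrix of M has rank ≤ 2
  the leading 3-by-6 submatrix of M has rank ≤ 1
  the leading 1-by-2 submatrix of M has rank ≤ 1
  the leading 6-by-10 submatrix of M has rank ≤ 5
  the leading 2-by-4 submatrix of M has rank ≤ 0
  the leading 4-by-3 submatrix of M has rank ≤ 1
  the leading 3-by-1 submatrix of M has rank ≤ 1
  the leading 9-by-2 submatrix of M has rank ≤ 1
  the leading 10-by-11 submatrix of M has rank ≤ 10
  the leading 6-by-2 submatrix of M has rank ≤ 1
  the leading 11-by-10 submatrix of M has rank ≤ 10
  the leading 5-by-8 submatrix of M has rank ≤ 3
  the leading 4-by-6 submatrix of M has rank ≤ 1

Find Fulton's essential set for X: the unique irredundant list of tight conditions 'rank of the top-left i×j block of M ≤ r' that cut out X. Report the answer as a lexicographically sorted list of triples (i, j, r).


Propagating the 33 rank bounds to every northwest block:

  i=1: 0, 0, 0, 0, 0, 0, 0, 1, 1, 1, 1
  i=2: 0, 0, 0, 0, 0, 0, 0, 1, 1, 2, 2
  i=3: 0, 0, 1, 1, 1, 1, 1, 2, 2, 3, 3
  i=4: 0, 0, 1, 1, 1, 1, 1, 2, 2, 3, 4
  i=5: 1, 1, 2, 2, 2, 2, 2, 3, 3, 4, 5
  i=6: 1, 1, 2, 3, 3, 3, 3, 4, 4, 5, 6
  i=7: 1, 1, 2, 3, 4, 4, 4, 5, 5, 6, 7
  i=8: 1, 1, 2, 3, 4, 5, 5, 6, 6, 7, 8
  i=9: 1, 1, 2, 3, 4, 5, 5, 6, 7, 8, 9
  i=10: 1, 2, 3, 4, 5, 6, 6, 7, 8, 9, 10
  i=11: 1, 2, 3, 4, 5, 6, 7, 8, 9, 10, 11

the unique w with this rank table is (8, 10, 3, 11, 1, 4, 5, 6, 9, 2, 7).

D(w) has 29 cells with 7 SE-corners; essential set:

[(2, 7, 0), (2, 9, 1), (4, 2, 0), (4, 7, 1), (4, 9, 2), (9, 2, 1), (9, 7, 5)]
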